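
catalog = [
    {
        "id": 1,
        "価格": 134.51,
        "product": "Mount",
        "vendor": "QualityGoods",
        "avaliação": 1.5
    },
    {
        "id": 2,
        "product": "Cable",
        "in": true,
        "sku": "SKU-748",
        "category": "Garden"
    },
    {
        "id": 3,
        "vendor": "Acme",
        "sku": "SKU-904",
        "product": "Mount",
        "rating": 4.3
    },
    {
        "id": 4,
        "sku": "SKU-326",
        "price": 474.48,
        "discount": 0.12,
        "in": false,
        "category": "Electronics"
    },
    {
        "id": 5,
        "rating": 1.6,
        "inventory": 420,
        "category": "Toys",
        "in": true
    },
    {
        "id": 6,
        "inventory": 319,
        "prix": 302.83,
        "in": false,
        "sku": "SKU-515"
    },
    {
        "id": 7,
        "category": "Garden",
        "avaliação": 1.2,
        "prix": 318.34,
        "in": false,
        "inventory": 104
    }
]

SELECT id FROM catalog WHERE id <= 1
[1]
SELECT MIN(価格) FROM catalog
134.51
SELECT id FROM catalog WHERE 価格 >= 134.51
[1]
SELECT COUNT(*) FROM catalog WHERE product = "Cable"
1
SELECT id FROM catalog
[1, 2, 3, 4, 5, 6, 7]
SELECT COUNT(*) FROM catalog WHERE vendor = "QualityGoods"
1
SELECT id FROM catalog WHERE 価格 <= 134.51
[1]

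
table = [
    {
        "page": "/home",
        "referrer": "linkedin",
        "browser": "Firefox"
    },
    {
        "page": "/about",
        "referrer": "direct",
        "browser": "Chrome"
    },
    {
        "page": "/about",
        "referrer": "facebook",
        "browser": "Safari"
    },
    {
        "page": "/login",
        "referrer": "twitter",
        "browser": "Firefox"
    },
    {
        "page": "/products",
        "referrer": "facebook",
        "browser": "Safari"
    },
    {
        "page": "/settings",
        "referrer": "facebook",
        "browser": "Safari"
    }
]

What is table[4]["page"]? "/products"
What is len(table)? 6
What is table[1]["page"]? "/about"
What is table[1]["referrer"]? "direct"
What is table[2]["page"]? "/about"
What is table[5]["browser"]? "Safari"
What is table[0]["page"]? "/home"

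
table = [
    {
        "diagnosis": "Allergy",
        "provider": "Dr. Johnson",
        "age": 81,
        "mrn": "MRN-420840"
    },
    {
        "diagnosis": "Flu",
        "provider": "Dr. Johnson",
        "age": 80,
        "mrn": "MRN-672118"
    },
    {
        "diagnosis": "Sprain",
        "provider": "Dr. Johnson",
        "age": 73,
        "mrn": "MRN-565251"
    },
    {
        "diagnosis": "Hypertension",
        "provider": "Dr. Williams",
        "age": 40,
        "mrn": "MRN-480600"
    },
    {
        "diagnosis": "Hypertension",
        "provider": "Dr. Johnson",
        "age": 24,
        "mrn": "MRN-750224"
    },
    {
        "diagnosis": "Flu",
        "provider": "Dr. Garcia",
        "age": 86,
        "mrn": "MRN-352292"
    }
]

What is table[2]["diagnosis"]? "Sprain"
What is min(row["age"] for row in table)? 24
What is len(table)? 6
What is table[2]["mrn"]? "MRN-565251"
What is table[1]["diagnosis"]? "Flu"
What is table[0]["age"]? 81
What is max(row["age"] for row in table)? 86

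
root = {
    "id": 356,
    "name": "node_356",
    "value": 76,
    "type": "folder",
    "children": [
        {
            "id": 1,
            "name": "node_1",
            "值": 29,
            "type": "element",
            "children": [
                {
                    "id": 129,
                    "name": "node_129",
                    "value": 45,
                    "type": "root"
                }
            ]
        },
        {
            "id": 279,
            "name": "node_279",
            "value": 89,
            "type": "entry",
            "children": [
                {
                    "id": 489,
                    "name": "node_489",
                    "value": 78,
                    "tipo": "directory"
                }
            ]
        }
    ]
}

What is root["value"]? 76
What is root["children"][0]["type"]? "element"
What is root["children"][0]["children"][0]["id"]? 129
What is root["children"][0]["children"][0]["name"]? "node_129"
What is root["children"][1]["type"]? "entry"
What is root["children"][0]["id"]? 1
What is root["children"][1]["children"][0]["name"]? "node_489"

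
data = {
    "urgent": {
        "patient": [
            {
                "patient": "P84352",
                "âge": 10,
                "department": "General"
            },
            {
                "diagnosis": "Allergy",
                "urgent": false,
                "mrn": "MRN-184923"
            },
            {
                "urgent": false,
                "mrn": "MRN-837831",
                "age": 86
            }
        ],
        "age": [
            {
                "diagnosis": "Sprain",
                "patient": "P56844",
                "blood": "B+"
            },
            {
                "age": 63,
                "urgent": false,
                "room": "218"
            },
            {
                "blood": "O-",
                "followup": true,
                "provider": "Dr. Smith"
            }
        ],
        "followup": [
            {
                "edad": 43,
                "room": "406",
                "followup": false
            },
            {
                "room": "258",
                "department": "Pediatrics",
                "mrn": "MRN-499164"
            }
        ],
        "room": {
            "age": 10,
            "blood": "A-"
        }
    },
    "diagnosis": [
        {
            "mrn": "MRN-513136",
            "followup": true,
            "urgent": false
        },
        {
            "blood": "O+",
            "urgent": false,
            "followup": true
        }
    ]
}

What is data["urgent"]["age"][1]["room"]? "218"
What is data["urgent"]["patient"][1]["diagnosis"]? "Allergy"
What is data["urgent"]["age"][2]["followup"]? True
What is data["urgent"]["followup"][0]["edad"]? 43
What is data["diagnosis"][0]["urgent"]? False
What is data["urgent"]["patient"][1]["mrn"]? "MRN-184923"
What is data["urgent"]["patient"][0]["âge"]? 10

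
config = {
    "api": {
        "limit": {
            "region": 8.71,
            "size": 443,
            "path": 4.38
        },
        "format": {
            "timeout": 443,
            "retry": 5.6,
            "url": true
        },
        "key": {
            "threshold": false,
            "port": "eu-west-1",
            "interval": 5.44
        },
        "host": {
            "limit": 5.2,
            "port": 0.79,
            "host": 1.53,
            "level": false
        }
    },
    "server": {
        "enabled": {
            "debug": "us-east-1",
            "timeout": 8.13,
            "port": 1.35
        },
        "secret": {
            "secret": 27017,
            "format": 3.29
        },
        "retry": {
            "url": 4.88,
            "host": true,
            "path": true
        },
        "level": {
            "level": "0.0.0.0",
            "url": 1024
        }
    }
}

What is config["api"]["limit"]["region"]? 8.71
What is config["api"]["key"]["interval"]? 5.44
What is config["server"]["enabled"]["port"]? 1.35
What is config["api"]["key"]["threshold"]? False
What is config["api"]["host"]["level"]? False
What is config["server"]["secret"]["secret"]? 27017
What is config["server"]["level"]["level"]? "0.0.0.0"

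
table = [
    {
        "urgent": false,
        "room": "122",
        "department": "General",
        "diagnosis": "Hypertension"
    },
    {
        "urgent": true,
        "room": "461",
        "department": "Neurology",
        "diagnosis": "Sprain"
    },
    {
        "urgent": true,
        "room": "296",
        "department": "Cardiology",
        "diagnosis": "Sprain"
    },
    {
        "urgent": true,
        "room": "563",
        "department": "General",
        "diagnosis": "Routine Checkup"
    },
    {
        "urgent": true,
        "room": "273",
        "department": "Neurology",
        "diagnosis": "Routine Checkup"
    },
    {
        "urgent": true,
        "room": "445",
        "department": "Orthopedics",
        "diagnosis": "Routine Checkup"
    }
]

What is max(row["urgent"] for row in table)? True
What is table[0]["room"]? "122"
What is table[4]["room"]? "273"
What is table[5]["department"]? "Orthopedics"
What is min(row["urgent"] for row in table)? False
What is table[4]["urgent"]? True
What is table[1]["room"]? "461"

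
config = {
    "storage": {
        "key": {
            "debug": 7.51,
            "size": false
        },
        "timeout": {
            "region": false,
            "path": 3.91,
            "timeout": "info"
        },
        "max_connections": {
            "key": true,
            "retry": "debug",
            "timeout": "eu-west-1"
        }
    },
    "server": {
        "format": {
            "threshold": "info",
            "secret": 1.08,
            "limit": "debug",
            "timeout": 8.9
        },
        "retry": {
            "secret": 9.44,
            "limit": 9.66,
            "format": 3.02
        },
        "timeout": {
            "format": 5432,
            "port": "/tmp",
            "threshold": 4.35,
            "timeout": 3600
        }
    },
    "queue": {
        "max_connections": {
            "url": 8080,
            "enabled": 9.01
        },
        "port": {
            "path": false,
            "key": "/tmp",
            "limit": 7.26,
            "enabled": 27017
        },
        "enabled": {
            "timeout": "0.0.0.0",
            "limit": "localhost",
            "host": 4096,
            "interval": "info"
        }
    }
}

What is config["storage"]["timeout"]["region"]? False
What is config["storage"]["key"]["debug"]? 7.51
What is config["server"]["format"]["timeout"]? 8.9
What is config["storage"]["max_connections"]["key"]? True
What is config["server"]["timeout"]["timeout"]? 3600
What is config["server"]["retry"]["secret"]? 9.44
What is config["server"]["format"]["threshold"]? "info"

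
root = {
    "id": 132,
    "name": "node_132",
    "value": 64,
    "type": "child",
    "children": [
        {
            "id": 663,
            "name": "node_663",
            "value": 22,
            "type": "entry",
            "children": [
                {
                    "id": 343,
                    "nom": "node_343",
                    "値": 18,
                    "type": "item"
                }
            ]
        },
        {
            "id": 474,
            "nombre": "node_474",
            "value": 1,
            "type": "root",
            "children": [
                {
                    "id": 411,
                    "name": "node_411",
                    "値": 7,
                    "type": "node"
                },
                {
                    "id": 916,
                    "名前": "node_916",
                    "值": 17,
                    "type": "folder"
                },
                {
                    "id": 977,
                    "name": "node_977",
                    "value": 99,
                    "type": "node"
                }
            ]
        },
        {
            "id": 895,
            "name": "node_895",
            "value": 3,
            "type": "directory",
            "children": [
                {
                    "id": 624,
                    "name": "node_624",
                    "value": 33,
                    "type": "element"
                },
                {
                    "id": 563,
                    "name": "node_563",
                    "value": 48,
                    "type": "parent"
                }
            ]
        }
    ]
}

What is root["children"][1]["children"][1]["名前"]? "node_916"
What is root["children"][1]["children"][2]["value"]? 99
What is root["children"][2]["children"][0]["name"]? "node_624"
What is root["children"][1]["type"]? "root"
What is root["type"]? "child"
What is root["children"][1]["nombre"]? "node_474"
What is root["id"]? 132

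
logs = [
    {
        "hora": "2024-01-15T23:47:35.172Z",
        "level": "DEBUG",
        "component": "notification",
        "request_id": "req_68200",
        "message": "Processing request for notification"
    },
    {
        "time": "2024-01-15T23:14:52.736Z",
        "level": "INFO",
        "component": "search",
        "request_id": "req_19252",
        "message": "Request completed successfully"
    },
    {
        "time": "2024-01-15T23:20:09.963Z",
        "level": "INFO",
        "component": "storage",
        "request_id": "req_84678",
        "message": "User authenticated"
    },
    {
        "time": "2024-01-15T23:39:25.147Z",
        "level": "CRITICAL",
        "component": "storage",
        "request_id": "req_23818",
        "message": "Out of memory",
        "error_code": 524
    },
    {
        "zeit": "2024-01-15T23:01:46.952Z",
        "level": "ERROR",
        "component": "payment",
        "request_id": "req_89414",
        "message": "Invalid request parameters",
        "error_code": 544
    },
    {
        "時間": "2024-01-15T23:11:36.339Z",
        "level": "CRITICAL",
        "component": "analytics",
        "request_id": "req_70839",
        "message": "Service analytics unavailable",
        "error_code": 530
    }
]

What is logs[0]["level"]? "DEBUG"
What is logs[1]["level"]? "INFO"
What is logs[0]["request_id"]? "req_68200"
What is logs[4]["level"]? "ERROR"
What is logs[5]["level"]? "CRITICAL"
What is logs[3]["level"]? "CRITICAL"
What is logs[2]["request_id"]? "req_84678"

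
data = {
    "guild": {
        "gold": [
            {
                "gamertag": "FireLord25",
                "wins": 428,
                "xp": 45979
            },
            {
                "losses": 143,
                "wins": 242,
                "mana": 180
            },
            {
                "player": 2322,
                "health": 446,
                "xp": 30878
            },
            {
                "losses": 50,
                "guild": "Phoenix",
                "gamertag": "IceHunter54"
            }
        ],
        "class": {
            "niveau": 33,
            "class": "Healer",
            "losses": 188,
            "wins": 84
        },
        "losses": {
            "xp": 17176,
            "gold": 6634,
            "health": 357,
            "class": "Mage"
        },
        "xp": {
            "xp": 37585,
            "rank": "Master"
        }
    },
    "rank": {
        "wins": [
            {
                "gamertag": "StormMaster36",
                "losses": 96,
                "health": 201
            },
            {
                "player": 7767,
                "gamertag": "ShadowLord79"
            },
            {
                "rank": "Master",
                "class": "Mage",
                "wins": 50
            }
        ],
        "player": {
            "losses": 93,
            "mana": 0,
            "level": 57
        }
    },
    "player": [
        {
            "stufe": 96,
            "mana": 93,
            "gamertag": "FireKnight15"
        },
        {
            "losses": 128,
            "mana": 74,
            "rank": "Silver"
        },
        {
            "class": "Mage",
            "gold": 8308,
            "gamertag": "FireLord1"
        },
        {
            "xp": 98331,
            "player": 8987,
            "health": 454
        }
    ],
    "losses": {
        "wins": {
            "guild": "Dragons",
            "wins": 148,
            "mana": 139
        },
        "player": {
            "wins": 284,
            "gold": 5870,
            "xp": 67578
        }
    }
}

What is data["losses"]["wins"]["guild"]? "Dragons"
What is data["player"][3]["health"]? 454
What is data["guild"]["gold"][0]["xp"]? 45979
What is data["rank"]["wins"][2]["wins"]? 50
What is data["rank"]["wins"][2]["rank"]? "Master"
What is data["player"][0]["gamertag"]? "FireKnight15"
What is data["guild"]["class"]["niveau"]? 33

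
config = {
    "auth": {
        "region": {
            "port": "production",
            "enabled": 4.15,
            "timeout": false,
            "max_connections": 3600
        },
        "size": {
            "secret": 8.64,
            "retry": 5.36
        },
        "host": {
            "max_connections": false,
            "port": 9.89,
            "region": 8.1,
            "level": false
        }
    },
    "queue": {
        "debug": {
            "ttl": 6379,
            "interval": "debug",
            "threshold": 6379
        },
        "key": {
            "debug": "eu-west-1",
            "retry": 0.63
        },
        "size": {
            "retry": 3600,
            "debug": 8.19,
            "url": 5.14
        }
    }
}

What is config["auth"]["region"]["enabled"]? 4.15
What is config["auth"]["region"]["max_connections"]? 3600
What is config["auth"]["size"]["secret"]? 8.64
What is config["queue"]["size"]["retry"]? 3600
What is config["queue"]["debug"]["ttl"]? 6379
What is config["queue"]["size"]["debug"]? 8.19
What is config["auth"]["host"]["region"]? 8.1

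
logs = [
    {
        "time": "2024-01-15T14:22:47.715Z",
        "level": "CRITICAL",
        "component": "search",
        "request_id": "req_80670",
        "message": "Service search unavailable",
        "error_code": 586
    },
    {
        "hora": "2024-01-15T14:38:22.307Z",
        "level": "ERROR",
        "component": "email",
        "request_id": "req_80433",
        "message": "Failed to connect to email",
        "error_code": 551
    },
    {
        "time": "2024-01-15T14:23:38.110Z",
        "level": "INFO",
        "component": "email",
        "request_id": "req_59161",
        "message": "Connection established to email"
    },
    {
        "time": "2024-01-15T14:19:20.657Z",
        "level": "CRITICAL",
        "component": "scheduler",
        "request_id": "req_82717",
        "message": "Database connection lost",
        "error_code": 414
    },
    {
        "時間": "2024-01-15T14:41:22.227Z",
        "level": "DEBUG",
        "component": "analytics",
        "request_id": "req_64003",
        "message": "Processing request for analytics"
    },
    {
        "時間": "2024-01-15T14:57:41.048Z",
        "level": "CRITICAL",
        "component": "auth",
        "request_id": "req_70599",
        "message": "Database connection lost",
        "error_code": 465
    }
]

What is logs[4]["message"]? "Processing request for analytics"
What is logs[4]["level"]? "DEBUG"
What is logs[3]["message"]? "Database connection lost"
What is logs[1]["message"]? "Failed to connect to email"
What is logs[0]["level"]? "CRITICAL"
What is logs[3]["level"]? "CRITICAL"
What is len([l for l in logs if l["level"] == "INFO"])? 1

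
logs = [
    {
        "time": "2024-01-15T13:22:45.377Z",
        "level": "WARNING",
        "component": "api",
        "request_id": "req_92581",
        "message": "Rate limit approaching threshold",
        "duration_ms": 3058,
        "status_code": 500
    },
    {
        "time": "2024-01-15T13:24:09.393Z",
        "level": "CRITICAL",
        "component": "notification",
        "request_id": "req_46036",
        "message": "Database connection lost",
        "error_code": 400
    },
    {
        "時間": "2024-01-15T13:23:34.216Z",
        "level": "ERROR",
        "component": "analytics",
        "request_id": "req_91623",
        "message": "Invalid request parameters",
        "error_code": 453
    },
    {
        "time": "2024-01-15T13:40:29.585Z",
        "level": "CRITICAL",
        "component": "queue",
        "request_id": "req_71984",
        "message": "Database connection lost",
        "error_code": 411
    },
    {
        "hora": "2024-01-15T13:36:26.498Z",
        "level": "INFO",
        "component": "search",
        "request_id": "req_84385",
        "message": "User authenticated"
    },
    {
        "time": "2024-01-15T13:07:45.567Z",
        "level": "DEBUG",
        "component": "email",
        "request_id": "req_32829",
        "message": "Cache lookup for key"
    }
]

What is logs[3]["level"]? "CRITICAL"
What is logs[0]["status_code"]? 500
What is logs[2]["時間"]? "2024-01-15T13:23:34.216Z"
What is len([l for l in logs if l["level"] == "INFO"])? 1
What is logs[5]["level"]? "DEBUG"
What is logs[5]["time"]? "2024-01-15T13:07:45.567Z"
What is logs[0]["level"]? "WARNING"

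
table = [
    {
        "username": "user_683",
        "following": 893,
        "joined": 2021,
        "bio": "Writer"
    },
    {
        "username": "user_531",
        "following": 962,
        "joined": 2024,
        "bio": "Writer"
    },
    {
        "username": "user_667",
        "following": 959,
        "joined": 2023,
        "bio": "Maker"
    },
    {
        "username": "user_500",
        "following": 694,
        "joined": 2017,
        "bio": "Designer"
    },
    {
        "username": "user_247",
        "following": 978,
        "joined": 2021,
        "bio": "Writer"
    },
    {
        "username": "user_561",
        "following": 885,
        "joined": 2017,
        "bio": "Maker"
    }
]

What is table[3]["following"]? 694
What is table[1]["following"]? 962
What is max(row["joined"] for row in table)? 2024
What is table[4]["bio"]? "Writer"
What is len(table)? 6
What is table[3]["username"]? "user_500"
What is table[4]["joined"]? 2021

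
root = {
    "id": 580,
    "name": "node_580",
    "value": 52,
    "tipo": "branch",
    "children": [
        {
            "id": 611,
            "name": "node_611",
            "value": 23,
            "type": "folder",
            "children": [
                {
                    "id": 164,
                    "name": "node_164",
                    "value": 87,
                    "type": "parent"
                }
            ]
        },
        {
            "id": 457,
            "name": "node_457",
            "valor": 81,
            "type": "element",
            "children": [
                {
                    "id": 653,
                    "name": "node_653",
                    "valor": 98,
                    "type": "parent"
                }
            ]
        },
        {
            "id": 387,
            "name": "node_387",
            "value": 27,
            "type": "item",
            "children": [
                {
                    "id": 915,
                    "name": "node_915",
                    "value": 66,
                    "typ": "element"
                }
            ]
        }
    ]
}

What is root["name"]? "node_580"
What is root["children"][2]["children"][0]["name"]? "node_915"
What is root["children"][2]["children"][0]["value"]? 66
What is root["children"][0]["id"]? 611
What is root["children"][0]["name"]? "node_611"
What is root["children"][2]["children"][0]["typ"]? "element"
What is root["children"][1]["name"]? "node_457"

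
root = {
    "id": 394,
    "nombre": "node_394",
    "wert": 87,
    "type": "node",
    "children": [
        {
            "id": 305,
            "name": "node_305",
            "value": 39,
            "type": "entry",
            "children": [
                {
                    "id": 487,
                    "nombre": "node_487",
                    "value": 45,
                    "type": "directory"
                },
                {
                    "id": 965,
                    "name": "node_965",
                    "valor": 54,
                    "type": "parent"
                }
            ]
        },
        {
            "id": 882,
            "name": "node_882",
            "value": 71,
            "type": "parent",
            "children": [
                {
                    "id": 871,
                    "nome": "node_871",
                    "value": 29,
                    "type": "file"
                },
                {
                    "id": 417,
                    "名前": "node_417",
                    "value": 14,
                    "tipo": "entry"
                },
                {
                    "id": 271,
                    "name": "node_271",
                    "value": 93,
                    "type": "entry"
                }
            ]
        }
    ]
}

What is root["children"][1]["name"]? "node_882"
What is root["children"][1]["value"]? 71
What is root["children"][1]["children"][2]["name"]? "node_271"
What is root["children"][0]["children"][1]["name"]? "node_965"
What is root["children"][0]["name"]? "node_305"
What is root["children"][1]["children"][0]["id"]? 871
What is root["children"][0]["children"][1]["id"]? 965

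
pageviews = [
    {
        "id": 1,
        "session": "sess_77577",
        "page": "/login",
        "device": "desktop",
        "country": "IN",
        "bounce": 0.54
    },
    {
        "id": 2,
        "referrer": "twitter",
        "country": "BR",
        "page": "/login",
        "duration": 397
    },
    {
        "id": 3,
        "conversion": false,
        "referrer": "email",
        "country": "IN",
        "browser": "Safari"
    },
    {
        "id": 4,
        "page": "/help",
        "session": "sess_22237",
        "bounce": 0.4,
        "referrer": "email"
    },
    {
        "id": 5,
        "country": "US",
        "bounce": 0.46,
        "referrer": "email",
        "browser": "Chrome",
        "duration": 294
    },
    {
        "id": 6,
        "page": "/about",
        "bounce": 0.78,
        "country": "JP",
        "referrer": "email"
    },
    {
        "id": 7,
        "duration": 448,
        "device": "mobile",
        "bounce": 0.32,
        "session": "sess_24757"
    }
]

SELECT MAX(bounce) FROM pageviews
0.78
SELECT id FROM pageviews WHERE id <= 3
[1, 2, 3]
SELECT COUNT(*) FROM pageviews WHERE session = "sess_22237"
1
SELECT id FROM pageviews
[1, 2, 3, 4, 5, 6, 7]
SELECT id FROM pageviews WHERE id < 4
[1, 2, 3]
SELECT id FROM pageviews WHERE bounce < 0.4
[7]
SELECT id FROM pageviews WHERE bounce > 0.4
[1, 5, 6]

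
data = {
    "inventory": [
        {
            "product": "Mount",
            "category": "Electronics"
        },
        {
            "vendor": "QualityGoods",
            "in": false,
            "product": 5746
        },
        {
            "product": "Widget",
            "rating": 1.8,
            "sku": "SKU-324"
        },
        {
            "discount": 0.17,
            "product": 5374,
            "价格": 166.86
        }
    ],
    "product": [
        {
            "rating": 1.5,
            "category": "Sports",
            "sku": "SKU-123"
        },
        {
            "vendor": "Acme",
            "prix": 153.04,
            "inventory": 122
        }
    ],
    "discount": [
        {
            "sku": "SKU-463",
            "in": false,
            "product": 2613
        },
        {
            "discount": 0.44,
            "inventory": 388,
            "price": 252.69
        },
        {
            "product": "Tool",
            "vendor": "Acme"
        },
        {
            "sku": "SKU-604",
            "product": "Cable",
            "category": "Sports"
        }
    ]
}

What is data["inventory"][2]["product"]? "Widget"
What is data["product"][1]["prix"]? 153.04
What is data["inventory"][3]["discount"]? 0.17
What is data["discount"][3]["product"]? "Cable"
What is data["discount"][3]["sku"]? "SKU-604"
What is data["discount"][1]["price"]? 252.69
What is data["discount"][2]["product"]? "Tool"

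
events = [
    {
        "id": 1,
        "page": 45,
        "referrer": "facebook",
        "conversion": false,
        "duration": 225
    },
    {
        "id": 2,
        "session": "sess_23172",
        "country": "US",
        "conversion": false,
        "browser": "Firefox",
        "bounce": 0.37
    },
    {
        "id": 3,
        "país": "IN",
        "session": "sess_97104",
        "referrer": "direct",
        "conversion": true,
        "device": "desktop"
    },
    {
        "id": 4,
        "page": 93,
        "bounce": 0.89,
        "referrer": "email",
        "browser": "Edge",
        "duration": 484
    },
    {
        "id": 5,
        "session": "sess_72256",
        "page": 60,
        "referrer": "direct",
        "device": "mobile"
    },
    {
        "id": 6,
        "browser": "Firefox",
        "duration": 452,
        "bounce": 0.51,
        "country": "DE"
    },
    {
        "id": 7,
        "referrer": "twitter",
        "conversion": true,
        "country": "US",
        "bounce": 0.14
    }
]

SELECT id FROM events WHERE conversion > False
[3, 7]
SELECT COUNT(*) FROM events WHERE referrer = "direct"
2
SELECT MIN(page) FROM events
45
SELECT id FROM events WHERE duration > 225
[4, 6]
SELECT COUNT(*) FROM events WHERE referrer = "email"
1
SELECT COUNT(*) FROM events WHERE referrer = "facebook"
1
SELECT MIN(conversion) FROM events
False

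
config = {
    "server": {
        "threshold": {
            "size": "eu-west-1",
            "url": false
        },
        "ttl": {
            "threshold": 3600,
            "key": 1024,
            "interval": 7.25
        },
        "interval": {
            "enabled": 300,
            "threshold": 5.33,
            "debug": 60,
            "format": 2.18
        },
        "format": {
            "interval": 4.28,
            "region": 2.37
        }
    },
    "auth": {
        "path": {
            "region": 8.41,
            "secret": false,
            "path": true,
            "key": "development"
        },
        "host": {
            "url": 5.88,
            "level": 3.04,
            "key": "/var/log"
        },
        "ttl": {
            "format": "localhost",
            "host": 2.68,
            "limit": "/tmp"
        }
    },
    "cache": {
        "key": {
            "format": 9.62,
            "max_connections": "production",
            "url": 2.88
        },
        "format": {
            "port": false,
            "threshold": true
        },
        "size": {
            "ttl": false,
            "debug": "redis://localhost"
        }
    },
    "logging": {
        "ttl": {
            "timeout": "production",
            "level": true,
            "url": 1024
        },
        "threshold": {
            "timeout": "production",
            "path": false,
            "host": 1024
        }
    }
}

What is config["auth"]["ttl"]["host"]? 2.68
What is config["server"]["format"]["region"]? 2.37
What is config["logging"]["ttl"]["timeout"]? "production"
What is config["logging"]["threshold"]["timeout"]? "production"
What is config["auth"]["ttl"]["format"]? "localhost"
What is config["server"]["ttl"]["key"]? 1024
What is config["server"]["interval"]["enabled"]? 300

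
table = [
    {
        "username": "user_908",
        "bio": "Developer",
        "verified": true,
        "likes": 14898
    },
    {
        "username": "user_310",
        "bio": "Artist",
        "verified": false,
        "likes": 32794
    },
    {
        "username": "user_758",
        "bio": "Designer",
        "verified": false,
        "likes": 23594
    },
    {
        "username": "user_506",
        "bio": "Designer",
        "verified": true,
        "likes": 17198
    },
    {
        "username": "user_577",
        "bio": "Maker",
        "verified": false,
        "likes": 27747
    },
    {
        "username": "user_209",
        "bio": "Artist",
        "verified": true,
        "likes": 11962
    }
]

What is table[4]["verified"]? False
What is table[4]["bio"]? "Maker"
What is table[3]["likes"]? 17198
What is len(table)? 6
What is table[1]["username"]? "user_310"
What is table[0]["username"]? "user_908"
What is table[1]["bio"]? "Artist"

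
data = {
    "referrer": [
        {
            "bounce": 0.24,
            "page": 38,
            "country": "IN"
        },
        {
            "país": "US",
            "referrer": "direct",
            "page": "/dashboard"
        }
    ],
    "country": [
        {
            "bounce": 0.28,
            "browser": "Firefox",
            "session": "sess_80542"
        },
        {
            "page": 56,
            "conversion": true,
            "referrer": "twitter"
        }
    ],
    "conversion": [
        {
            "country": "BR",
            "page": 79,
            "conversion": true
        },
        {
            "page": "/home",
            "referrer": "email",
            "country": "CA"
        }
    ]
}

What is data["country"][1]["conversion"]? True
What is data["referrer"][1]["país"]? "US"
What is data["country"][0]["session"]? "sess_80542"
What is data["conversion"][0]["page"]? 79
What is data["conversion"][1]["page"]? "/home"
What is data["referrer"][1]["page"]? "/dashboard"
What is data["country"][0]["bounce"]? 0.28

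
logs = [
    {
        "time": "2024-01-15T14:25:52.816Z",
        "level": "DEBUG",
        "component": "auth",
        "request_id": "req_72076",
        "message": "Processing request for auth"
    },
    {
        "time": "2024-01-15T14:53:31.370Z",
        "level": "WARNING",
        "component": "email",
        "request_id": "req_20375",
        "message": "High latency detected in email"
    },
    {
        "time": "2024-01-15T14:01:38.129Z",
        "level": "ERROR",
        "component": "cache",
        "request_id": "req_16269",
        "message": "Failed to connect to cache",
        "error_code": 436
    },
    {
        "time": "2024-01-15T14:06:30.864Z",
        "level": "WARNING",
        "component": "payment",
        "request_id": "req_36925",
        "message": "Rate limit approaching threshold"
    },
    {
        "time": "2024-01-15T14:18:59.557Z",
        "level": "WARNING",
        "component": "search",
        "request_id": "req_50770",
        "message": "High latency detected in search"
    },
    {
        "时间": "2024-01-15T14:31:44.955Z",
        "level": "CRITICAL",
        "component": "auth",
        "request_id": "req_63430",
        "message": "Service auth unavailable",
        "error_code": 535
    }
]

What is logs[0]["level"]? "DEBUG"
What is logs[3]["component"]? "payment"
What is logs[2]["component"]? "cache"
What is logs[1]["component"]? "email"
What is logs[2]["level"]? "ERROR"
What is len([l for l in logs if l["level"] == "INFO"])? 0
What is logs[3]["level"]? "WARNING"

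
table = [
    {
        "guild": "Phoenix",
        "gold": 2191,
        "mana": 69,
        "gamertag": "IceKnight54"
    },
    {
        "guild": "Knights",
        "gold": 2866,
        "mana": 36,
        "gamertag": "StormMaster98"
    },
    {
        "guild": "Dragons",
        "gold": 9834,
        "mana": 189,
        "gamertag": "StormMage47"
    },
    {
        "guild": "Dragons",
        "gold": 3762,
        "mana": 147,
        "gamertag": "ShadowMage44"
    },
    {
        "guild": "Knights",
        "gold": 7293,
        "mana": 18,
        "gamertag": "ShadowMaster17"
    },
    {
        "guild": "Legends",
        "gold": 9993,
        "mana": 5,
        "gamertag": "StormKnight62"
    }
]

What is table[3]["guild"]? "Dragons"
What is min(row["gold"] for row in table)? 2191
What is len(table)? 6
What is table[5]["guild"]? "Legends"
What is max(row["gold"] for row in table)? 9993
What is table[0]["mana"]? 69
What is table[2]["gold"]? 9834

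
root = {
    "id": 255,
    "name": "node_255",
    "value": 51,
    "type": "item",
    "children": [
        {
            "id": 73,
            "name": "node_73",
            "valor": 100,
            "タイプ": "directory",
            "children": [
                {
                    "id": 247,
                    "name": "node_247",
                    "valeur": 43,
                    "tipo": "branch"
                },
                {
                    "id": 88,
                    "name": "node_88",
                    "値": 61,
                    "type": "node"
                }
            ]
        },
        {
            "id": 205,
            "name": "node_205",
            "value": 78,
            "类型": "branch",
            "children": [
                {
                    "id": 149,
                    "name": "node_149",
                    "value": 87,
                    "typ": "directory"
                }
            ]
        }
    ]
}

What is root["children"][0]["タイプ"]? "directory"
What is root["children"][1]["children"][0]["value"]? 87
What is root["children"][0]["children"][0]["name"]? "node_247"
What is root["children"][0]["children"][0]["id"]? 247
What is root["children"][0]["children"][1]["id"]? 88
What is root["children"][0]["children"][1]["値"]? 61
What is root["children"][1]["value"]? 78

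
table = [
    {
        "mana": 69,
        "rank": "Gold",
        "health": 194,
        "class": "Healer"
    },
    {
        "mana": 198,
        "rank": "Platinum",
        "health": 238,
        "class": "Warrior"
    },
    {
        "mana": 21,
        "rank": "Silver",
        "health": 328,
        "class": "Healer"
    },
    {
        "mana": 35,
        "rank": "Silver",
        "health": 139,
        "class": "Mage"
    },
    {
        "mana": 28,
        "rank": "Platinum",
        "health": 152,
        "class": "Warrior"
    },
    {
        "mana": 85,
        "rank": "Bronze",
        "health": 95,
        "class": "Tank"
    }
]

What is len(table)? 6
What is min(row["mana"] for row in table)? 21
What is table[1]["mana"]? 198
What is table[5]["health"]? 95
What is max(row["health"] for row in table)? 328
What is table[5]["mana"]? 85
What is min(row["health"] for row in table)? 95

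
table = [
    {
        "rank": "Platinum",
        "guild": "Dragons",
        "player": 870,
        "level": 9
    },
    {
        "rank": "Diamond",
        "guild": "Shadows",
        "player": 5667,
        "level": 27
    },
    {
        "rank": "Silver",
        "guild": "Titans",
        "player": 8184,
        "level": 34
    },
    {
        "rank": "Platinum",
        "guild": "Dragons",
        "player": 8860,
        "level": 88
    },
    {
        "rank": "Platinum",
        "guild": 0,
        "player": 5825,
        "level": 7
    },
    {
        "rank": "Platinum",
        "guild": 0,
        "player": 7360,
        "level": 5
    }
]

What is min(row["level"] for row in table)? 5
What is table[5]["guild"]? 0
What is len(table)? 6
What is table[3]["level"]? 88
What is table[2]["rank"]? "Silver"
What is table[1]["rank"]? "Diamond"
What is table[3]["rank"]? "Platinum"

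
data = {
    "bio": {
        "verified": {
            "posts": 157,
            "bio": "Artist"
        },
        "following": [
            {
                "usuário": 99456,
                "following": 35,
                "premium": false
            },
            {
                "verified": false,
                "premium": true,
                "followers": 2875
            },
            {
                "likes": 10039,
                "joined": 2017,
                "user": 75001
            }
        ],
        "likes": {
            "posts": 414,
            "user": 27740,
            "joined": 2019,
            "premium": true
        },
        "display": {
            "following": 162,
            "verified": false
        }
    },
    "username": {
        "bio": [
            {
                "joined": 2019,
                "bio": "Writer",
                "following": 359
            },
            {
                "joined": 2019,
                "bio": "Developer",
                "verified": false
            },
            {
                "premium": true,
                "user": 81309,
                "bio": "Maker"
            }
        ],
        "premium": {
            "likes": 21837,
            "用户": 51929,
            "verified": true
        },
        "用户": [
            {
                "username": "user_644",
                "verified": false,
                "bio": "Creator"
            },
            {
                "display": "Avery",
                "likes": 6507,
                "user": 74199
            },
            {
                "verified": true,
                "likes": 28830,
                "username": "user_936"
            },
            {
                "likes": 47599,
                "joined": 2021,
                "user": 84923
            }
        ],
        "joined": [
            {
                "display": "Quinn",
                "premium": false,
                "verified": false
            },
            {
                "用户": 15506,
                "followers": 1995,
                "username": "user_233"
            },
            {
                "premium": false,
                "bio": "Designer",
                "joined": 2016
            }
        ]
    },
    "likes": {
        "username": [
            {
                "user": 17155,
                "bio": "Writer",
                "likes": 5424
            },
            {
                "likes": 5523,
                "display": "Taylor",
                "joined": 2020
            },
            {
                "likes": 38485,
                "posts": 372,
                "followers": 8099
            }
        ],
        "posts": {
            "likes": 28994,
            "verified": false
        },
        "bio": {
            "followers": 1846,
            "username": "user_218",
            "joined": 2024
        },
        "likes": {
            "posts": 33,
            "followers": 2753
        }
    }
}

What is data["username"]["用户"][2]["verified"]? True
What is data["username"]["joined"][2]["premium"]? False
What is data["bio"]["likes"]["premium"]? True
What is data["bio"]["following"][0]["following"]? 35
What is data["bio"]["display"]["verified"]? False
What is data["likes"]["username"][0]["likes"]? 5424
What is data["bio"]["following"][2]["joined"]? 2017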